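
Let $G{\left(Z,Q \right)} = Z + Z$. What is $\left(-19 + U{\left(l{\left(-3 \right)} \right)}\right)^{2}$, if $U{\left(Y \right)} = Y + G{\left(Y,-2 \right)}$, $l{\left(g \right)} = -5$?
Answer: $1156$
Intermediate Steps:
$G{\left(Z,Q \right)} = 2 Z$
$U{\left(Y \right)} = 3 Y$ ($U{\left(Y \right)} = Y + 2 Y = 3 Y$)
$\left(-19 + U{\left(l{\left(-3 \right)} \right)}\right)^{2} = \left(-19 + 3 \left(-5\right)\right)^{2} = \left(-19 - 15\right)^{2} = \left(-34\right)^{2} = 1156$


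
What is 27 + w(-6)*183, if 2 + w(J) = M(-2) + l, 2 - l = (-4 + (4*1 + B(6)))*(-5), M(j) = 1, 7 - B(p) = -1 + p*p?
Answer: -25410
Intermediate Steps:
B(p) = 8 - p² (B(p) = 7 - (-1 + p*p) = 7 - (-1 + p²) = 7 + (1 - p²) = 8 - p²)
l = -138 (l = 2 - (-4 + (4*1 + (8 - 1*6²)))*(-5) = 2 - (-4 + (4 + (8 - 1*36)))*(-5) = 2 - (-4 + (4 + (8 - 36)))*(-5) = 2 - (-4 + (4 - 28))*(-5) = 2 - (-4 - 24)*(-5) = 2 - (-28)*(-5) = 2 - 1*140 = 2 - 140 = -138)
w(J) = -139 (w(J) = -2 + (1 - 138) = -2 - 137 = -139)
27 + w(-6)*183 = 27 - 139*183 = 27 - 25437 = -25410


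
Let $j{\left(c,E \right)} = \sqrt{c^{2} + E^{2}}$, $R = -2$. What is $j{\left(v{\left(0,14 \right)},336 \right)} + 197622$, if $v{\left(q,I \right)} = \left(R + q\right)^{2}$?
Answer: $197622 + 4 \sqrt{7057} \approx 1.9796 \cdot 10^{5}$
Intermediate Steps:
$v{\left(q,I \right)} = \left(-2 + q\right)^{2}$
$j{\left(c,E \right)} = \sqrt{E^{2} + c^{2}}$
$j{\left(v{\left(0,14 \right)},336 \right)} + 197622 = \sqrt{336^{2} + \left(\left(-2 + 0\right)^{2}\right)^{2}} + 197622 = \sqrt{112896 + \left(\left(-2\right)^{2}\right)^{2}} + 197622 = \sqrt{112896 + 4^{2}} + 197622 = \sqrt{112896 + 16} + 197622 = \sqrt{112912} + 197622 = 4 \sqrt{7057} + 197622 = 197622 + 4 \sqrt{7057}$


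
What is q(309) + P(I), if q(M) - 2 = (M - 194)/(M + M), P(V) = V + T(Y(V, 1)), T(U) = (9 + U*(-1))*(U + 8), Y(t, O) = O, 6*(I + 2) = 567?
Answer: 51506/309 ≈ 166.69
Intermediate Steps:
I = 185/2 (I = -2 + (1/6)*567 = -2 + 189/2 = 185/2 ≈ 92.500)
T(U) = (8 + U)*(9 - U) (T(U) = (9 - U)*(8 + U) = (8 + U)*(9 - U))
P(V) = 72 + V (P(V) = V + (72 + 1 - 1*1**2) = V + (72 + 1 - 1*1) = V + (72 + 1 - 1) = V + 72 = 72 + V)
q(M) = 2 + (-194 + M)/(2*M) (q(M) = 2 + (M - 194)/(M + M) = 2 + (-194 + M)/((2*M)) = 2 + (-194 + M)*(1/(2*M)) = 2 + (-194 + M)/(2*M))
q(309) + P(I) = (5/2 - 97/309) + (72 + 185/2) = (5/2 - 97*1/309) + 329/2 = (5/2 - 97/309) + 329/2 = 1351/618 + 329/2 = 51506/309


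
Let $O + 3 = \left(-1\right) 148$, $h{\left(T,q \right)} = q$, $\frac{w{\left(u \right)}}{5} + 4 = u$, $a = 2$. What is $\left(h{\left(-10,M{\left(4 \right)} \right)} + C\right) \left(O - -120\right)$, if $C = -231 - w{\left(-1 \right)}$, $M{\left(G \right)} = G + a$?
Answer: $6200$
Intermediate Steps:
$w{\left(u \right)} = -20 + 5 u$
$M{\left(G \right)} = 2 + G$ ($M{\left(G \right)} = G + 2 = 2 + G$)
$O = -151$ ($O = -3 - 148 = -151$)
$C = -206$ ($C = -231 - \left(-20 + 5 \left(-1\right)\right) = -231 - \left(-20 - 5\right) = -231 - -25 = -231 + 25 = -206$)
$\left(h{\left(-10,M{\left(4 \right)} \right)} + C\right) \left(O - -120\right) = \left(\left(2 + 4\right) - 206\right) \left(-151 - -120\right) = \left(6 - 206\right) \left(-151 + 120\right) = \left(-200\right) \left(-31\right) = 6200$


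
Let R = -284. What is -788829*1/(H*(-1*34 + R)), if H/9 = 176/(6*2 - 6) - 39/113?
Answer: 29712559/3124986 ≈ 9.5081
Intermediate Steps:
H = 29481/113 (H = 9*(176/(6*2 - 6) - 39/113) = 9*(176/(12 - 6) - 39*1/113) = 9*(176/6 - 39/113) = 9*(176*(1/6) - 39/113) = 9*(88/3 - 39/113) = 9*(9827/339) = 29481/113 ≈ 260.89)
-788829*1/(H*(-1*34 + R)) = -788829*113/(29481*(-1*34 - 284)) = -788829*113/(29481*(-34 - 284)) = -788829/((-318*29481/113)) = -788829/(-9374958/113) = -788829*(-113/9374958) = 29712559/3124986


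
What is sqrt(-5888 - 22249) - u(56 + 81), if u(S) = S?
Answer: -137 + I*sqrt(28137) ≈ -137.0 + 167.74*I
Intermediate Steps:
sqrt(-5888 - 22249) - u(56 + 81) = sqrt(-5888 - 22249) - (56 + 81) = sqrt(-28137) - 1*137 = I*sqrt(28137) - 137 = -137 + I*sqrt(28137)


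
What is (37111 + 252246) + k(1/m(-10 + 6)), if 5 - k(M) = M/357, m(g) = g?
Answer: 413208937/1428 ≈ 2.8936e+5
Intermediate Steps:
k(M) = 5 - M/357
(37111 + 252246) + k(1/m(-10 + 6)) = (37111 + 252246) + (5 - 1/(357*(-10 + 6))) = 289357 + (5 - 1/357/(-4)) = 289357 + (5 - 1/357*(-1/4)) = 289357 + (5 + 1/1428) = 289357 + 7141/1428 = 413208937/1428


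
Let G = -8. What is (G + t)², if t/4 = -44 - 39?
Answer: 115600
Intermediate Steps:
t = -332 (t = 4*(-44 - 39) = 4*(-83) = -332)
(G + t)² = (-8 - 332)² = (-340)² = 115600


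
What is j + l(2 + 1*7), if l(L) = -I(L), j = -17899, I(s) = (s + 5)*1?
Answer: -17913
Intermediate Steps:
I(s) = 5 + s (I(s) = (5 + s)*1 = 5 + s)
l(L) = -5 - L (l(L) = -(5 + L) = -5 - L)
j + l(2 + 1*7) = -17899 + (-5 - (2 + 1*7)) = -17899 + (-5 - (2 + 7)) = -17899 + (-5 - 1*9) = -17899 + (-5 - 9) = -17899 - 14 = -17913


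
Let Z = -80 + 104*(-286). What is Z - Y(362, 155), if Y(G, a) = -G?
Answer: -29462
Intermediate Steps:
Z = -29824 (Z = -80 - 29744 = -29824)
Z - Y(362, 155) = -29824 - (-1)*362 = -29824 - 1*(-362) = -29824 + 362 = -29462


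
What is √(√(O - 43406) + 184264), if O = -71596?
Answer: √(184264 + 3*I*√12778) ≈ 429.26 + 0.395*I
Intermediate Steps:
√(√(O - 43406) + 184264) = √(√(-71596 - 43406) + 184264) = √(√(-115002) + 184264) = √(3*I*√12778 + 184264) = √(184264 + 3*I*√12778)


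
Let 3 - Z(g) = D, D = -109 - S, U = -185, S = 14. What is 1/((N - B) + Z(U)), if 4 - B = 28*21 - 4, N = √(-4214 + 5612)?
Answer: 353/248519 - √1398/497038 ≈ 0.0013452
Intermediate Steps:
N = √1398 ≈ 37.390
B = -580 (B = 4 - (28*21 - 4) = 4 - (588 - 4) = 4 - 1*584 = 4 - 584 = -580)
D = -123 (D = -109 - 1*14 = -109 - 14 = -123)
Z(g) = 126 (Z(g) = 3 - 1*(-123) = 3 + 123 = 126)
1/((N - B) + Z(U)) = 1/((√1398 - 1*(-580)) + 126) = 1/((√1398 + 580) + 126) = 1/((580 + √1398) + 126) = 1/(706 + √1398)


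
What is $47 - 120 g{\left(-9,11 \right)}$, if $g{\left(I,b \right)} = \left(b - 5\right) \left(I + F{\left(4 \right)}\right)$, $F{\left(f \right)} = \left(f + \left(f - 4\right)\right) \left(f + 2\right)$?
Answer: $-10753$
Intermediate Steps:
$F{\left(f \right)} = \left(-4 + 2 f\right) \left(2 + f\right)$ ($F{\left(f \right)} = \left(f + \left(-4 + f\right)\right) \left(2 + f\right) = \left(-4 + 2 f\right) \left(2 + f\right)$)
$g{\left(I,b \right)} = \left(-5 + b\right) \left(24 + I\right)$ ($g{\left(I,b \right)} = \left(b - 5\right) \left(I - \left(8 - 2 \cdot 4^{2}\right)\right) = \left(-5 + b\right) \left(I + \left(-8 + 2 \cdot 16\right)\right) = \left(-5 + b\right) \left(I + \left(-8 + 32\right)\right) = \left(-5 + b\right) \left(I + 24\right) = \left(-5 + b\right) \left(24 + I\right)$)
$47 - 120 g{\left(-9,11 \right)} = 47 - 120 \left(-120 - -45 + 24 \cdot 11 - 99\right) = 47 - 120 \left(-120 + 45 + 264 - 99\right) = 47 - 10800 = -10753$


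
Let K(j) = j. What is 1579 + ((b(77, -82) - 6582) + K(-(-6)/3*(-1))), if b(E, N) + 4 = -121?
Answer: -5130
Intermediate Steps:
b(E, N) = -125 (b(E, N) = -4 - 121 = -125)
1579 + ((b(77, -82) - 6582) + K(-(-6)/3*(-1))) = 1579 + ((-125 - 6582) - (-6)/3*(-1)) = 1579 + (-6707 - (-6)/3*(-1)) = 1579 + (-6707 - 3*(-2/3)*(-1)) = 1579 + (-6707 + 2*(-1)) = 1579 + (-6707 - 2) = 1579 - 6709 = -5130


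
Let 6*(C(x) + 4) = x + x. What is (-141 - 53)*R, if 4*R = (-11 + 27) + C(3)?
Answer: -1261/2 ≈ -630.50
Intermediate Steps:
C(x) = -4 + x/3 (C(x) = -4 + (x + x)/6 = -4 + (2*x)/6 = -4 + x/3)
R = 13/4 (R = ((-11 + 27) + (-4 + (⅓)*3))/4 = (16 + (-4 + 1))/4 = (16 - 3)/4 = (¼)*13 = 13/4 ≈ 3.2500)
(-141 - 53)*R = (-141 - 53)*(13/4) = -194*13/4 = -1261/2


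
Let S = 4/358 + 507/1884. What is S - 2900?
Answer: -325963293/112412 ≈ -2899.7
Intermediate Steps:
S = 31507/112412 (S = 4*(1/358) + 507*(1/1884) = 2/179 + 169/628 = 31507/112412 ≈ 0.28028)
S - 2900 = 31507/112412 - 2900 = -325963293/112412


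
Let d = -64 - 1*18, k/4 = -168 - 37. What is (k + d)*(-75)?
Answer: 67650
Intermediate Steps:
k = -820 (k = 4*(-168 - 37) = 4*(-205) = -820)
d = -82 (d = -64 - 18 = -82)
(k + d)*(-75) = (-820 - 82)*(-75) = -902*(-75) = 67650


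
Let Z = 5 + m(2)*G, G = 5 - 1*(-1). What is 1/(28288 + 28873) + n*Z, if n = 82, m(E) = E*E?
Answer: 135928859/57161 ≈ 2378.0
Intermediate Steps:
m(E) = E²
G = 6 (G = 5 + 1 = 6)
Z = 29 (Z = 5 + 2²*6 = 5 + 4*6 = 5 + 24 = 29)
1/(28288 + 28873) + n*Z = 1/(28288 + 28873) + 82*29 = 1/57161 + 2378 = 135928859/57161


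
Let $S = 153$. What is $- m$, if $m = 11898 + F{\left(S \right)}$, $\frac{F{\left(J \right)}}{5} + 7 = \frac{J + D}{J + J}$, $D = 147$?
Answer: $- \frac{605263}{51} \approx -11868.0$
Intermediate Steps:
$F{\left(J \right)} = -35 + \frac{5 \left(147 + J\right)}{2 J}$ ($F{\left(J \right)} = -35 + 5 \frac{J + 147}{J + J} = -35 + 5 \frac{147 + J}{2 J} = -35 + \frac{5 \left(147 + J\right)}{2 J}$)
$m = \frac{605263}{51}$ ($m = 11898 + \frac{5 \left(147 - 1989\right)}{2 \cdot 153} = 11898 + \frac{5}{2} \cdot \frac{1}{153} \left(147 - 1989\right) = 11898 + \frac{5}{2} \cdot \frac{1}{153} \left(-1842\right) = 11898 - \frac{1535}{51} = \frac{605263}{51} \approx 11868.0$)
$- m = \left(-1\right) \frac{605263}{51} = - \frac{605263}{51}$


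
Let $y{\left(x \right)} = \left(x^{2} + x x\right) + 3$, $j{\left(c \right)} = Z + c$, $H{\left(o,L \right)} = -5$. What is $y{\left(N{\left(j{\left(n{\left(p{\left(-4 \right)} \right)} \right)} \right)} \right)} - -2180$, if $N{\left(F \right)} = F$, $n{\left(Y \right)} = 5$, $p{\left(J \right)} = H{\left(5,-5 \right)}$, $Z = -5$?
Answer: $2183$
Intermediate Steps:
$p{\left(J \right)} = -5$
$j{\left(c \right)} = -5 + c$
$y{\left(x \right)} = 3 + 2 x^{2}$ ($y{\left(x \right)} = \left(x^{2} + x^{2}\right) + 3 = 2 x^{2} + 3 = 3 + 2 x^{2}$)
$y{\left(N{\left(j{\left(n{\left(p{\left(-4 \right)} \right)} \right)} \right)} \right)} - -2180 = \left(3 + 2 \left(-5 + 5\right)^{2}\right) - -2180 = \left(3 + 2 \cdot 0^{2}\right) + 2180 = \left(3 + 2 \cdot 0\right) + 2180 = \left(3 + 0\right) + 2180 = 3 + 2180 = 2183$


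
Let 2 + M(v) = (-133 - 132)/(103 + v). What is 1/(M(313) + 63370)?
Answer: 416/26360823 ≈ 1.5781e-5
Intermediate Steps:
M(v) = -2 - 265/(103 + v) (M(v) = -2 + (-133 - 132)/(103 + v) = -2 - 265/(103 + v))
1/(M(313) + 63370) = 1/((-471 - 2*313)/(103 + 313) + 63370) = 1/((-471 - 626)/416 + 63370) = 1/((1/416)*(-1097) + 63370) = 1/(-1097/416 + 63370) = 1/(26360823/416) = 416/26360823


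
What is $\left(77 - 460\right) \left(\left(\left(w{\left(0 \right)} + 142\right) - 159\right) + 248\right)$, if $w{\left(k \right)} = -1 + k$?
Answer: $-88090$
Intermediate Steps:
$\left(77 - 460\right) \left(\left(\left(w{\left(0 \right)} + 142\right) - 159\right) + 248\right) = \left(77 - 460\right) \left(\left(\left(\left(-1 + 0\right) + 142\right) - 159\right) + 248\right) = - 383 \left(\left(\left(-1 + 142\right) - 159\right) + 248\right) = - 383 \left(\left(141 - 159\right) + 248\right) = - 383 \left(-18 + 248\right) = \left(-383\right) 230 = -88090$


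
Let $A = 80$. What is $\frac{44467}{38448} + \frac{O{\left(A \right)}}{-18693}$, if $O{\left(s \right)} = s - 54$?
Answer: $\frac{92246887}{79856496} \approx 1.1552$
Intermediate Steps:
$O{\left(s \right)} = -54 + s$
$\frac{44467}{38448} + \frac{O{\left(A \right)}}{-18693} = \frac{44467}{38448} + \frac{-54 + 80}{-18693} = 44467 \cdot \frac{1}{38448} + 26 \left(- \frac{1}{18693}\right) = \frac{44467}{38448} - \frac{26}{18693} = \frac{92246887}{79856496}$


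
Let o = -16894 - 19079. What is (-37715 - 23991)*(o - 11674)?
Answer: 2940105782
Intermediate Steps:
o = -35973
(-37715 - 23991)*(o - 11674) = (-37715 - 23991)*(-35973 - 11674) = -61706*(-47647) = 2940105782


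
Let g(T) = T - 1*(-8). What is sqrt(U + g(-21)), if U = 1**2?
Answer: 2*I*sqrt(3) ≈ 3.4641*I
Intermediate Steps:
U = 1
g(T) = 8 + T (g(T) = T + 8 = 8 + T)
sqrt(U + g(-21)) = sqrt(1 + (8 - 21)) = sqrt(1 - 13) = sqrt(-12) = 2*I*sqrt(3)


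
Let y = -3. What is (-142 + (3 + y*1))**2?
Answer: 20164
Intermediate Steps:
(-142 + (3 + y*1))**2 = (-142 + (3 - 3*1))**2 = (-142 + (3 - 3))**2 = (-142 + 0)**2 = (-142)**2 = 20164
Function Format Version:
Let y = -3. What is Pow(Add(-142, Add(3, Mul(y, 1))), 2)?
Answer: 20164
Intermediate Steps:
Pow(Add(-142, Add(3, Mul(y, 1))), 2) = Pow(Add(-142, Add(3, Mul(-3, 1))), 2) = Pow(Add(-142, Add(3, -3)), 2) = Pow(Add(-142, 0), 2) = Pow(-142, 2) = 20164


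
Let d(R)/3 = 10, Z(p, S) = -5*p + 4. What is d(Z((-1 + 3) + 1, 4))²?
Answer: 900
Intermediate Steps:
Z(p, S) = 4 - 5*p
d(R) = 30 (d(R) = 3*10 = 30)
d(Z((-1 + 3) + 1, 4))² = 30² = 900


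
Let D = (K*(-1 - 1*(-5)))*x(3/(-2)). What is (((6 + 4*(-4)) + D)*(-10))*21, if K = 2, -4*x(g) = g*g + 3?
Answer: 4305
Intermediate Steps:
x(g) = -3/4 - g**2/4 (x(g) = -(g*g + 3)/4 = -(g**2 + 3)/4 = -(3 + g**2)/4 = -3/4 - g**2/4)
D = -21/2 (D = (2*(-1 - 1*(-5)))*(-3/4 - (3/(-2))**2/4) = (2*(-1 + 5))*(-3/4 - (3*(-1/2))**2/4) = (2*4)*(-3/4 - (-3/2)**2/4) = 8*(-3/4 - 1/4*9/4) = 8*(-3/4 - 9/16) = 8*(-21/16) = -21/2 ≈ -10.500)
(((6 + 4*(-4)) + D)*(-10))*21 = (((6 + 4*(-4)) - 21/2)*(-10))*21 = (((6 - 16) - 21/2)*(-10))*21 = ((-10 - 21/2)*(-10))*21 = -41/2*(-10)*21 = 205*21 = 4305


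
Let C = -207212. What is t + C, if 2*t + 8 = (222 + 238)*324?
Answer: -132696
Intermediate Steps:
t = 74516 (t = -4 + ((222 + 238)*324)/2 = -4 + (460*324)/2 = -4 + (½)*149040 = -4 + 74520 = 74516)
t + C = 74516 - 207212 = -132696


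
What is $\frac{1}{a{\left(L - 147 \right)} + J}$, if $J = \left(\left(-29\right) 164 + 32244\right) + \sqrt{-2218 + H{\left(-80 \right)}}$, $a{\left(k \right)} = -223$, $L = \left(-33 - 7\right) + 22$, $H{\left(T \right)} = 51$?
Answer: $\frac{27265}{743382392} - \frac{i \sqrt{2167}}{743382392} \approx 3.6677 \cdot 10^{-5} - 6.2621 \cdot 10^{-8} i$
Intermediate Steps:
$L = -18$ ($L = -40 + 22 = -18$)
$J = 27488 + i \sqrt{2167}$ ($J = \left(\left(-29\right) 164 + 32244\right) + \sqrt{-2218 + 51} = \left(-4756 + 32244\right) + \sqrt{-2167} = 27488 + i \sqrt{2167} \approx 27488.0 + 46.551 i$)
$\frac{1}{a{\left(L - 147 \right)} + J} = \frac{1}{-223 + \left(27488 + i \sqrt{2167}\right)} = \frac{1}{27265 + i \sqrt{2167}}$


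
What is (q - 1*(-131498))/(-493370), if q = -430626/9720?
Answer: -212954989/799259400 ≈ -0.26644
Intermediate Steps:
q = -71771/1620 (q = -430626*1/9720 = -71771/1620 ≈ -44.303)
(q - 1*(-131498))/(-493370) = (-71771/1620 - 1*(-131498))/(-493370) = (-71771/1620 + 131498)*(-1/493370) = (212954989/1620)*(-1/493370) = -212954989/799259400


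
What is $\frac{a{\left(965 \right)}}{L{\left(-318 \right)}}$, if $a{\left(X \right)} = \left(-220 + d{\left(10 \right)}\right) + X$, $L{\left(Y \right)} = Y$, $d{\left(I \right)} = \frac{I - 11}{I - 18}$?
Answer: $- \frac{1987}{848} \approx -2.3432$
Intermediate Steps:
$d{\left(I \right)} = \frac{-11 + I}{-18 + I}$
$a{\left(X \right)} = - \frac{1759}{8} + X$ ($a{\left(X \right)} = \left(-220 + \frac{-11 + 10}{-18 + 10}\right) + X = \left(-220 + \frac{1}{-8} \left(-1\right)\right) + X = \left(-220 - - \frac{1}{8}\right) + X = \left(-220 + \frac{1}{8}\right) + X = - \frac{1759}{8} + X$)
$\frac{a{\left(965 \right)}}{L{\left(-318 \right)}} = \frac{- \frac{1759}{8} + 965}{-318} = \frac{5961}{8} \left(- \frac{1}{318}\right) = - \frac{1987}{848}$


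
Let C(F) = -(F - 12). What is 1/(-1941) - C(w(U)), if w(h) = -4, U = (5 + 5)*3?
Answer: -31057/1941 ≈ -16.001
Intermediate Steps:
U = 30 (U = 10*3 = 30)
C(F) = 12 - F (C(F) = -(-12 + F) = 12 - F)
1/(-1941) - C(w(U)) = 1/(-1941) - (12 - 1*(-4)) = -1/1941 - (12 + 4) = -1/1941 - 1*16 = -1/1941 - 16 = -31057/1941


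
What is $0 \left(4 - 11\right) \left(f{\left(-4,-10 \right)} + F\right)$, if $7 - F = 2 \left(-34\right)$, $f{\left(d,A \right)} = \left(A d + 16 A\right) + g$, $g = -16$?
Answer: $0$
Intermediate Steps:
$f{\left(d,A \right)} = -16 + 16 A + A d$ ($f{\left(d,A \right)} = \left(A d + 16 A\right) - 16 = \left(16 A + A d\right) - 16 = -16 + 16 A + A d$)
$F = 75$ ($F = 7 - 2 \left(-34\right) = 7 - -68 = 7 + 68 = 75$)
$0 \left(4 - 11\right) \left(f{\left(-4,-10 \right)} + F\right) = 0 \left(4 - 11\right) \left(\left(-16 + 16 \left(-10\right) - -40\right) + 75\right) = 0 \left(-7\right) \left(\left(-16 - 160 + 40\right) + 75\right) = 0 \left(-136 + 75\right) = 0 \left(-61\right) = 0$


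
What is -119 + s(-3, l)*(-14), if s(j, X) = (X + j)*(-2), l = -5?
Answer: -343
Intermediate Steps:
s(j, X) = -2*X - 2*j
-119 + s(-3, l)*(-14) = -119 + (-2*(-5) - 2*(-3))*(-14) = -119 + (10 + 6)*(-14) = -119 + 16*(-14) = -119 - 224 = -343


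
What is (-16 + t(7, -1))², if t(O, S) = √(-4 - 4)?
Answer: 248 - 64*I*√2 ≈ 248.0 - 90.51*I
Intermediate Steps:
t(O, S) = 2*I*√2 (t(O, S) = √(-8) = 2*I*√2)
(-16 + t(7, -1))² = (-16 + 2*I*√2)²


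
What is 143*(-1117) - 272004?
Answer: -431735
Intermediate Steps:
143*(-1117) - 272004 = -159731 - 272004 = -431735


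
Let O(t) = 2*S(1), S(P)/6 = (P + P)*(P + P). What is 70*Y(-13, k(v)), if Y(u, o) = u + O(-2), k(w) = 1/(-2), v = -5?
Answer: 2450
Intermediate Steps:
S(P) = 24*P**2 (S(P) = 6*((P + P)*(P + P)) = 6*((2*P)*(2*P)) = 6*(4*P**2) = 24*P**2)
k(w) = -1/2
O(t) = 48 (O(t) = 2*(24*1**2) = 2*(24*1) = 2*24 = 48)
Y(u, o) = 48 + u (Y(u, o) = u + 48 = 48 + u)
70*Y(-13, k(v)) = 70*(48 - 13) = 70*35 = 2450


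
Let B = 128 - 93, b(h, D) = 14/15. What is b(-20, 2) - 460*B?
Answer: -241486/15 ≈ -16099.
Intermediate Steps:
b(h, D) = 14/15 (b(h, D) = 14*(1/15) = 14/15)
B = 35
b(-20, 2) - 460*B = 14/15 - 460*35 = 14/15 - 16100 = -241486/15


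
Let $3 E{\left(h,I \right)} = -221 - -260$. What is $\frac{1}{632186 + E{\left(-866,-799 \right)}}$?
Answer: $\frac{1}{632199} \approx 1.5818 \cdot 10^{-6}$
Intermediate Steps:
$E{\left(h,I \right)} = 13$ ($E{\left(h,I \right)} = \frac{-221 - -260}{3} = \frac{-221 + 260}{3} = \frac{1}{3} \cdot 39 = 13$)
$\frac{1}{632186 + E{\left(-866,-799 \right)}} = \frac{1}{632186 + 13} = \frac{1}{632199}$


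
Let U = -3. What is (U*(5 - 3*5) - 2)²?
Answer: 784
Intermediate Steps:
(U*(5 - 3*5) - 2)² = (-3*(5 - 3*5) - 2)² = (-3*(5 - 15) - 2)² = (-3*(-10) - 2)² = (30 - 2)² = 28² = 784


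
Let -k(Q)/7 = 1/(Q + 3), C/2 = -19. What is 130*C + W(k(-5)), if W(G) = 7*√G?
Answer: -4940 + 7*√14/2 ≈ -4926.9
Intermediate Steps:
C = -38 (C = 2*(-19) = -38)
k(Q) = -7/(3 + Q) (k(Q) = -7/(Q + 3) = -7/(3 + Q))
130*C + W(k(-5)) = 130*(-38) + 7*√(-7/(3 - 5)) = -4940 + 7*√(-7/(-2)) = -4940 + 7*√(-7*(-½)) = -4940 + 7*√(7/2) = -4940 + 7*(√14/2) = -4940 + 7*√14/2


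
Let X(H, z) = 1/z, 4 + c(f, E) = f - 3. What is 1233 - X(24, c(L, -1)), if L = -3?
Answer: 12331/10 ≈ 1233.1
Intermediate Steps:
c(f, E) = -7 + f (c(f, E) = -4 + (f - 3) = -4 + (-3 + f) = -7 + f)
1233 - X(24, c(L, -1)) = 1233 - 1/(-7 - 3) = 1233 - 1/(-10) = 1233 - 1*(-1/10) = 1233 + 1/10 = 12331/10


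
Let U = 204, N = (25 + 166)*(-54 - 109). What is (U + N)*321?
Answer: -9928209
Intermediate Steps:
N = -31133 (N = 191*(-163) = -31133)
(U + N)*321 = (204 - 31133)*321 = -30929*321 = -9928209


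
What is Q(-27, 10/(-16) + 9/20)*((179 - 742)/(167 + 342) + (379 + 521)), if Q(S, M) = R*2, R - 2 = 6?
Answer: 7320592/509 ≈ 14382.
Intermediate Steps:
R = 8 (R = 2 + 6 = 8)
Q(S, M) = 16 (Q(S, M) = 8*2 = 16)
Q(-27, 10/(-16) + 9/20)*((179 - 742)/(167 + 342) + (379 + 521)) = 16*((179 - 742)/(167 + 342) + (379 + 521)) = 16*(-563/509 + 900) = 16*(457537/509) = 7320592/509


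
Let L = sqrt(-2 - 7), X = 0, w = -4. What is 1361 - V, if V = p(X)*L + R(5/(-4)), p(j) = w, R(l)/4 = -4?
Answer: 1377 + 12*I ≈ 1377.0 + 12.0*I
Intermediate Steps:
R(l) = -16 (R(l) = 4*(-4) = -16)
p(j) = -4
L = 3*I (L = sqrt(-9) = 3*I ≈ 3.0*I)
V = -16 - 12*I (V = -12*I - 16 = -16 - 12*I ≈ -16.0 - 12.0*I)
1361 - V = 1361 - (-16 - 12*I) = 1361 + (16 + 12*I) = 1377 + 12*I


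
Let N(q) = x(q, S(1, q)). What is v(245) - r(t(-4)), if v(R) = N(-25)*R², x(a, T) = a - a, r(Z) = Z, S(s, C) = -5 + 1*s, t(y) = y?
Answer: 4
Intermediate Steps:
S(s, C) = -5 + s
x(a, T) = 0
N(q) = 0
v(R) = 0 (v(R) = 0*R² = 0)
v(245) - r(t(-4)) = 0 - 1*(-4) = 0 + 4 = 4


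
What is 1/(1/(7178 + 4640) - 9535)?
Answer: -11818/112684629 ≈ -0.00010488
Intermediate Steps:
1/(1/(7178 + 4640) - 9535) = 1/(1/11818 - 9535) = 1/(-112684629/11818) = -11818/112684629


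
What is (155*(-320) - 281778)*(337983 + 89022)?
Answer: -141500062890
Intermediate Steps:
(155*(-320) - 281778)*(337983 + 89022) = (-49600 - 281778)*427005 = -331378*427005 = -141500062890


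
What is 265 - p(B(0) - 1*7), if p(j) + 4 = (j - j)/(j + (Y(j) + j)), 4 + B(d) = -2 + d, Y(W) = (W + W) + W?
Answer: 269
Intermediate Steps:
Y(W) = 3*W (Y(W) = 2*W + W = 3*W)
B(d) = -6 + d (B(d) = -4 + (-2 + d) = -6 + d)
p(j) = -4 (p(j) = -4 + (j - j)/(j + (3*j + j)) = -4 + 0/(j + 4*j) = -4 + 0/((5*j)) = -4 + 0*(1/(5*j)) = -4 + 0 = -4)
265 - p(B(0) - 1*7) = 265 - 1*(-4) = 265 + 4 = 269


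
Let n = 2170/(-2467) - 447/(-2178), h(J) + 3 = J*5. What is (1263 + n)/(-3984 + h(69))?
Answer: -2260878209/6522974964 ≈ -0.34660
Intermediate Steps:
h(J) = -3 + 5*J (h(J) = -3 + J*5 = -3 + 5*J)
n = -1207837/1791042 (n = 2170*(-1/2467) - 447*(-1/2178) = -2170/2467 + 149/726 = -1207837/1791042 ≈ -0.67438)
(1263 + n)/(-3984 + h(69)) = (1263 - 1207837/1791042)/(-3984 + (-3 + 5*69)) = 2260878209/(1791042*(-3984 + (-3 + 345))) = 2260878209/(1791042*(-3984 + 342)) = (2260878209/1791042)/(-3642) = (2260878209/1791042)*(-1/3642) = -2260878209/6522974964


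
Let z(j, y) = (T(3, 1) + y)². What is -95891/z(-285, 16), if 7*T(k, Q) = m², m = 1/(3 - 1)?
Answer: -75178544/201601 ≈ -372.91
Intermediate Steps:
m = ½ (m = 1/2 = ½ ≈ 0.50000)
T(k, Q) = 1/28 (T(k, Q) = (½)²/7 = (⅐)*(¼) = 1/28)
z(j, y) = (1/28 + y)²
-95891/z(-285, 16) = -95891*784/(1 + 28*16)² = -95891*784/(1 + 448)² = -95891/((1/784)*449²) = -95891/((1/784)*201601) = -95891/201601/784 = -95891*784/201601 = -75178544/201601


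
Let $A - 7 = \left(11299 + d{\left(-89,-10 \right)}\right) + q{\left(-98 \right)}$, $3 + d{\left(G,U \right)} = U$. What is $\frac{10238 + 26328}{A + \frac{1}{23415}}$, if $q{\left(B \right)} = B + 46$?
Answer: $\frac{428096445}{131604008} \approx 3.2529$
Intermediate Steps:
$d{\left(G,U \right)} = -3 + U$
$q{\left(B \right)} = 46 + B$
$A = 11241$ ($A = 7 + \left(\left(11299 - 13\right) + \left(46 - 98\right)\right) = 7 + \left(\left(11299 - 13\right) - 52\right) = 7 + \left(11286 - 52\right) = 7 + 11234 = 11241$)
$\frac{10238 + 26328}{A + \frac{1}{23415}} = \frac{10238 + 26328}{11241 + \frac{1}{23415}} = \frac{36566}{11241 + \frac{1}{23415}} = \frac{36566}{\frac{263208016}{23415}} = 36566 \cdot \frac{23415}{263208016} = \frac{428096445}{131604008}$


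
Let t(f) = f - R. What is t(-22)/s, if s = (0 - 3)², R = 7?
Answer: -29/9 ≈ -3.2222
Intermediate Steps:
s = 9 (s = (-3)² = 9)
t(f) = -7 + f (t(f) = f - 1*7 = f - 7 = -7 + f)
t(-22)/s = (-7 - 22)/9 = -29*⅑ = -29/9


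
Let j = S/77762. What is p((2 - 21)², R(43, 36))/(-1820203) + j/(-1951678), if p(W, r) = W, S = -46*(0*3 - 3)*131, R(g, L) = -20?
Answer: -27410285241715/138122814306800554 ≈ -0.00019845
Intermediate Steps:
S = 18078 (S = -46*(0 - 3)*131 = -46*(-3)*131 = 138*131 = 18078)
j = 9039/38881 (j = 18078/77762 = 18078*(1/77762) = 9039/38881 ≈ 0.23248)
p((2 - 21)², R(43, 36))/(-1820203) + j/(-1951678) = (2 - 21)²/(-1820203) + (9039/38881)/(-1951678) = (-19)²*(-1/1820203) + (9039/38881)*(-1/1951678) = 361*(-1/1820203) - 9039/75883192318 = -361/1820203 - 9039/75883192318 = -27410285241715/138122814306800554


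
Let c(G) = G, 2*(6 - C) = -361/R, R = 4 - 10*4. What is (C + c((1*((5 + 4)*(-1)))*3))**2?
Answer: 3508129/5184 ≈ 676.72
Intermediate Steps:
R = -36 (R = 4 - 40 = -36)
C = 71/72 (C = 6 - (-361)/(2*(-36)) = 6 - (-361)*(-1)/(2*36) = 6 - 1/2*361/36 = 6 - 361/72 = 71/72 ≈ 0.98611)
(C + c((1*((5 + 4)*(-1)))*3))**2 = (71/72 + (1*((5 + 4)*(-1)))*3)**2 = (71/72 + (1*(9*(-1)))*3)**2 = (71/72 + (1*(-9))*3)**2 = (71/72 - 9*3)**2 = (71/72 - 27)**2 = (-1873/72)**2 = 3508129/5184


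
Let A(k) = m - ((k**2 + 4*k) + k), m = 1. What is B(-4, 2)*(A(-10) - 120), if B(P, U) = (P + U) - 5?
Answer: 1183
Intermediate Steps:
B(P, U) = -5 + P + U
A(k) = 1 - k**2 - 5*k (A(k) = 1 - ((k**2 + 4*k) + k) = 1 - (k**2 + 5*k) = 1 + (-k**2 - 5*k) = 1 - k**2 - 5*k)
B(-4, 2)*(A(-10) - 120) = (-5 - 4 + 2)*((1 - 1*(-10)**2 - 5*(-10)) - 120) = -7*((1 - 1*100 + 50) - 120) = -7*((1 - 100 + 50) - 120) = -7*(-49 - 120) = -7*(-169) = 1183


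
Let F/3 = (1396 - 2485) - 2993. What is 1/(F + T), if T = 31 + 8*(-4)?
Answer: -1/12247 ≈ -8.1653e-5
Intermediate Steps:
T = -1 (T = 31 - 32 = -1)
F = -12246 (F = 3*((1396 - 2485) - 2993) = 3*(-1089 - 2993) = 3*(-4082) = -12246)
1/(F + T) = 1/(-12246 - 1) = 1/(-12247) = -1/12247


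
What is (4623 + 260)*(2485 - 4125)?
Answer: -8008120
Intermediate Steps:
(4623 + 260)*(2485 - 4125) = 4883*(-1640) = -8008120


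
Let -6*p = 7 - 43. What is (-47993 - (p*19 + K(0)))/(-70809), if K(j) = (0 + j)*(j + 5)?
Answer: 48107/70809 ≈ 0.67939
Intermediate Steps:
K(j) = j*(5 + j)
p = 6 (p = -(7 - 43)/6 = -⅙*(-36) = 6)
(-47993 - (p*19 + K(0)))/(-70809) = (-47993 - (6*19 + 0*(5 + 0)))/(-70809) = (-47993 - (114 + 0*5))*(-1/70809) = (-47993 - (114 + 0))*(-1/70809) = (-47993 - 1*114)*(-1/70809) = (-47993 - 114)*(-1/70809) = -48107*(-1/70809) = 48107/70809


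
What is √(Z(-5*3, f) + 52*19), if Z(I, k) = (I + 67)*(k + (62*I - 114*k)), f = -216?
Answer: 2*√305461 ≈ 1105.4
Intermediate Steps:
Z(I, k) = (67 + I)*(-113*k + 62*I) (Z(I, k) = (67 + I)*(k + (-114*k + 62*I)) = (67 + I)*(-113*k + 62*I))
√(Z(-5*3, f) + 52*19) = √((-7571*(-216) + 62*(-5*3)² + 4154*(-5*3) - 113*(-5*3)*(-216)) + 52*19) = √((1635336 + 62*(-15)² + 4154*(-15) - 113*(-15)*(-216)) + 988) = √((1635336 + 62*225 - 62310 - 366120) + 988) = √((1635336 + 13950 - 62310 - 366120) + 988) = √(1220856 + 988) = √1221844 = 2*√305461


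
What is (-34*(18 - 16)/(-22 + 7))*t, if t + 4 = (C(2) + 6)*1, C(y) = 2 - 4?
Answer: 0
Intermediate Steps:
C(y) = -2
t = 0 (t = -4 + (-2 + 6)*1 = -4 + 4*1 = -4 + 4 = 0)
(-34*(18 - 16)/(-22 + 7))*t = -34*(18 - 16)/(-22 + 7)*0 = -68/(-15)*0 = -68*(-1)/15*0 = -34*(-2/15)*0 = (68/15)*0 = 0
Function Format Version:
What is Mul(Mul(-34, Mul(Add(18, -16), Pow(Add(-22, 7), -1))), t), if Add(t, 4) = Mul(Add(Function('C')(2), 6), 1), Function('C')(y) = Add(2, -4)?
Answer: 0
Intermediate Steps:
Function('C')(y) = -2
t = 0 (t = Add(-4, Mul(Add(-2, 6), 1)) = Add(-4, Mul(4, 1)) = Add(-4, 4) = 0)
Mul(Mul(-34, Mul(Add(18, -16), Pow(Add(-22, 7), -1))), t) = Mul(Mul(-34, Mul(Add(18, -16), Pow(Add(-22, 7), -1))), 0) = Mul(Mul(-34, Mul(2, Pow(-15, -1))), 0) = Mul(Mul(-34, Mul(2, Rational(-1, 15))), 0) = Mul(Mul(-34, Rational(-2, 15)), 0) = Mul(Rational(68, 15), 0) = 0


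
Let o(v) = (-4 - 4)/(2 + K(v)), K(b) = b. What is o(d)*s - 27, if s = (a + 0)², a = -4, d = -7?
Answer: -7/5 ≈ -1.4000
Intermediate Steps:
o(v) = -8/(2 + v) (o(v) = (-4 - 4)/(2 + v) = -8/(2 + v))
s = 16 (s = (-4 + 0)² = (-4)² = 16)
o(d)*s - 27 = -8/(2 - 7)*16 - 27 = -8/(-5)*16 - 27 = -8*(-⅕)*16 - 27 = (8/5)*16 - 27 = 128/5 - 27 = -7/5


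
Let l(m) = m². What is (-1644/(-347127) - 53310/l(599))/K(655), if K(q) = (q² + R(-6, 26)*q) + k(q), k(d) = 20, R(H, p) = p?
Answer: -5971823842/18519474927282175 ≈ -3.2246e-7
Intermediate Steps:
K(q) = 20 + q² + 26*q (K(q) = (q² + 26*q) + 20 = 20 + q² + 26*q)
(-1644/(-347127) - 53310/l(599))/K(655) = (-1644/(-347127) - 53310/(599²))/(20 + 655² + 26*655) = (-1644*(-1/347127) - 53310/358801)/(20 + 429025 + 17030) = (548/115709 - 53310*1/358801)/446075 = (548/115709 - 53310/358801)*(1/446075) = -5971823842/41516504909*1/446075 = -5971823842/18519474927282175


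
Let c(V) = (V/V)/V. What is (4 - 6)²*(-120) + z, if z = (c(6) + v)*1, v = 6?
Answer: -2843/6 ≈ -473.83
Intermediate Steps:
c(V) = 1/V
z = 37/6 (z = (1/6 + 6)*1 = (⅙ + 6)*1 = (37/6)*1 = 37/6 ≈ 6.1667)
(4 - 6)²*(-120) + z = (4 - 6)²*(-120) + 37/6 = (-2)²*(-120) + 37/6 = 4*(-120) + 37/6 = -480 + 37/6 = -2843/6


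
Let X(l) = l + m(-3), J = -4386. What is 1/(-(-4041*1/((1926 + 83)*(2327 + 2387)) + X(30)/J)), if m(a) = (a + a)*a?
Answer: 6922881406/78717379 ≈ 87.946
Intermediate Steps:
m(a) = 2*a² (m(a) = (2*a)*a = 2*a²)
X(l) = 18 + l (X(l) = l + 2*(-3)² = l + 2*9 = l + 18 = 18 + l)
1/(-(-4041*1/((1926 + 83)*(2327 + 2387)) + X(30)/J)) = 1/(-(-4041*1/((1926 + 83)*(2327 + 2387)) + (18 + 30)/(-4386))) = 1/(-(-4041/(2009*4714) + 48*(-1/4386))) = 1/(-(-4041/9470426 - 8/731)) = 1/(-1*(-78717379/6922881406)) = 1/(78717379/6922881406) = 6922881406/78717379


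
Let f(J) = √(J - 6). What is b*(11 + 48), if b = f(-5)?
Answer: 59*I*√11 ≈ 195.68*I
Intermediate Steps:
f(J) = √(-6 + J)
b = I*√11 (b = √(-6 - 5) = √(-11) = I*√11 ≈ 3.3166*I)
b*(11 + 48) = (I*√11)*(11 + 48) = (I*√11)*59 = 59*I*√11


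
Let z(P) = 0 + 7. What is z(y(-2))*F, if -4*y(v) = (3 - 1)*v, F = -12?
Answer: -84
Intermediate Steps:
y(v) = -v/2 (y(v) = -(3 - 1)*v/4 = -v/2)
z(P) = 7
z(y(-2))*F = 7*(-12) = -84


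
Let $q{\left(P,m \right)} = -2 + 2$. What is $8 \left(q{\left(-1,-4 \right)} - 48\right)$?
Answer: $-384$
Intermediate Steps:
$q{\left(P,m \right)} = 0$
$8 \left(q{\left(-1,-4 \right)} - 48\right) = 8 \left(0 - 48\right) = 8 \left(-48\right) = -384$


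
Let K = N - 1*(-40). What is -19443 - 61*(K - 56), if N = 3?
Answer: -18650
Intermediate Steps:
K = 43 (K = 3 - 1*(-40) = 3 + 40 = 43)
-19443 - 61*(K - 56) = -19443 - 61*(43 - 56) = -19443 - 61*(-13) = -19443 + 793 = -18650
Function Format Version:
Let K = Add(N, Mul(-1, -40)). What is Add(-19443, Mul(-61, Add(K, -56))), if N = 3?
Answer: -18650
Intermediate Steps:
K = 43 (K = Add(3, Mul(-1, -40)) = Add(3, 40) = 43)
Add(-19443, Mul(-61, Add(K, -56))) = Add(-19443, Mul(-61, Add(43, -56))) = Add(-19443, Mul(-61, -13)) = Add(-19443, 793) = -18650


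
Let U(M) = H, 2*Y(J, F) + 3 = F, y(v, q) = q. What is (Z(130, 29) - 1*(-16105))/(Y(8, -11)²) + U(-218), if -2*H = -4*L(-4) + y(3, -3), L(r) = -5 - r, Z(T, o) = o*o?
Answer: 33843/98 ≈ 345.34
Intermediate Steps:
Z(T, o) = o²
Y(J, F) = -3/2 + F/2
H = -½ (H = -(-4*(-5 - 1*(-4)) - 3)/2 = -(-4*(-5 + 4) - 3)/2 = -(-4*(-1) - 3)/2 = -(4 - 3)/2 = -½*1 = -½ ≈ -0.50000)
U(M) = -½
(Z(130, 29) - 1*(-16105))/(Y(8, -11)²) + U(-218) = (29² - 1*(-16105))/((-3/2 + (½)*(-11))²) - ½ = (841 + 16105)/((-3/2 - 11/2)²) - ½ = 16946/((-7)²) - ½ = 16946/49 - ½ = 33843/98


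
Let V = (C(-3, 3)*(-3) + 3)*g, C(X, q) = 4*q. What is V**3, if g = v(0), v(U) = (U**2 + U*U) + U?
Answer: 0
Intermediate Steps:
v(U) = U + 2*U**2 (v(U) = (U**2 + U**2) + U = 2*U**2 + U = U + 2*U**2)
g = 0 (g = 0*(1 + 2*0) = 0*(1 + 0) = 0*1 = 0)
V = 0 (V = ((4*3)*(-3) + 3)*0 = (12*(-3) + 3)*0 = (-36 + 3)*0 = -33*0 = 0)
V**3 = 0**3 = 0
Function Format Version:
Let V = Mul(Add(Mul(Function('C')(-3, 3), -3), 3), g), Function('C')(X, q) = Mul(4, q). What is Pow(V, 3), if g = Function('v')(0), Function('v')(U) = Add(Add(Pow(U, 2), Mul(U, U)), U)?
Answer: 0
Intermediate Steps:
Function('v')(U) = Add(U, Mul(2, Pow(U, 2))) (Function('v')(U) = Add(Add(Pow(U, 2), Pow(U, 2)), U) = Add(Mul(2, Pow(U, 2)), U) = Add(U, Mul(2, Pow(U, 2))))
g = 0 (g = Mul(0, Add(1, Mul(2, 0))) = Mul(0, Add(1, 0)) = Mul(0, 1) = 0)
V = 0 (V = Mul(Add(Mul(Mul(4, 3), -3), 3), 0) = Mul(Add(Mul(12, -3), 3), 0) = Mul(Add(-36, 3), 0) = Mul(-33, 0) = 0)
Pow(V, 3) = Pow(0, 3) = 0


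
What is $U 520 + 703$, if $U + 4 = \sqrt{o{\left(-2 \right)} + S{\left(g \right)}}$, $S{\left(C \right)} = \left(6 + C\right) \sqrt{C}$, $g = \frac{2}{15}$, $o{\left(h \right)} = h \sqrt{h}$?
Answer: $-1377 + \frac{104 \cdot 2^{\frac{3}{4}} \sqrt{- 225 i + 46 \sqrt{15}}}{3} \approx -487.87 - 430.09 i$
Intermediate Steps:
$o{\left(h \right)} = h^{\frac{3}{2}}$
$g = \frac{2}{15}$ ($g = 2 \cdot \frac{1}{15} = \frac{2}{15} \approx 0.13333$)
$S{\left(C \right)} = \sqrt{C} \left(6 + C\right)$
$U = -4 + \sqrt{\frac{92 \sqrt{30}}{225} - 2 i \sqrt{2}}$ ($U = -4 + \sqrt{\left(-2\right)^{\frac{3}{2}} + \sqrt{\frac{2}{15}} \left(6 + \frac{2}{15}\right)} = -4 + \sqrt{- 2 i \sqrt{2} + \frac{\sqrt{30}}{15} \cdot \frac{92}{15}} = -4 + \sqrt{- 2 i \sqrt{2} + \frac{92 \sqrt{30}}{225}} = -4 + \sqrt{\frac{92 \sqrt{30}}{225} - 2 i \sqrt{2}} \approx -2.2901 - 0.82709 i$)
$U 520 + 703 = \left(-4 + \frac{2^{\frac{3}{4}} \sqrt{- 225 i + 46 \sqrt{15}}}{15}\right) 520 + 703 = \left(-2080 + \frac{104 \cdot 2^{\frac{3}{4}} \sqrt{- 225 i + 46 \sqrt{15}}}{3}\right) + 703 = -1377 + \frac{104 \cdot 2^{\frac{3}{4}} \sqrt{- 225 i + 46 \sqrt{15}}}{3}$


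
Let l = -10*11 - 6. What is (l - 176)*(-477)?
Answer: 139284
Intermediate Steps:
l = -116 (l = -110 - 6 = -116)
(l - 176)*(-477) = (-116 - 176)*(-477) = -292*(-477) = 139284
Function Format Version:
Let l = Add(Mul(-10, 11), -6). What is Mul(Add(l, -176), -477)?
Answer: 139284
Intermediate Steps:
l = -116 (l = Add(-110, -6) = -116)
Mul(Add(l, -176), -477) = Mul(Add(-116, -176), -477) = Mul(-292, -477) = 139284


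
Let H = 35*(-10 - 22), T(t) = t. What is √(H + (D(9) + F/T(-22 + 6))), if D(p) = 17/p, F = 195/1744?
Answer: I*√30607168063/5232 ≈ 33.438*I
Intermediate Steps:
F = 195/1744 (F = 195*(1/1744) = 195/1744 ≈ 0.11181)
H = -1120 (H = 35*(-32) = -1120)
√(H + (D(9) + F/T(-22 + 6))) = √(-1120 + (17/9 + 195/(1744*(-22 + 6)))) = √(-1120 + (17*(⅑) + (195/1744)/(-16))) = √(-1120 + (17/9 + (195/1744)*(-1/16))) = √(-1120 + (17/9 - 195/27904)) = √(-1120 + 472613/251136) = √(-280799707/251136) = I*√30607168063/5232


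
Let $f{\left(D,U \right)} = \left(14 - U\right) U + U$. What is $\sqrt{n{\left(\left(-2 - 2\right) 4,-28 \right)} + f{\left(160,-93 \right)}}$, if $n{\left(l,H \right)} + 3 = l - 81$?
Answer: $4 i \sqrt{634} \approx 100.72 i$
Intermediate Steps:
$n{\left(l,H \right)} = -84 + l$ ($n{\left(l,H \right)} = -3 + \left(l - 81\right) = -3 + \left(-81 + l\right) = -84 + l$)
$f{\left(D,U \right)} = U + U \left(14 - U\right)$ ($f{\left(D,U \right)} = U \left(14 - U\right) + U = U + U \left(14 - U\right)$)
$\sqrt{n{\left(\left(-2 - 2\right) 4,-28 \right)} + f{\left(160,-93 \right)}} = \sqrt{\left(-84 + \left(-2 - 2\right) 4\right) - 93 \left(15 - -93\right)} = \sqrt{\left(-84 - 16\right) - 93 \left(15 + 93\right)} = \sqrt{\left(-84 - 16\right) - 10044} = \sqrt{-100 - 10044} = \sqrt{-10144} = 4 i \sqrt{634}$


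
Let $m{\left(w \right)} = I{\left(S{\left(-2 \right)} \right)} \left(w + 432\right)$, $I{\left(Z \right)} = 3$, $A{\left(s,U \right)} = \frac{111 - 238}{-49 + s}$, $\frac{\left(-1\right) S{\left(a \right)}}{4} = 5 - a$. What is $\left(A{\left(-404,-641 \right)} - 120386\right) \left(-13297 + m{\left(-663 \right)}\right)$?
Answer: $\frac{762940886690}{453} \approx 1.6842 \cdot 10^{9}$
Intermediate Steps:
$S{\left(a \right)} = -20 + 4 a$ ($S{\left(a \right)} = - 4 \left(5 - a\right) = -20 + 4 a$)
$A{\left(s,U \right)} = - \frac{127}{-49 + s}$
$m{\left(w \right)} = 1296 + 3 w$ ($m{\left(w \right)} = 3 \left(w + 432\right) = 3 \left(432 + w\right) = 1296 + 3 w$)
$\left(A{\left(-404,-641 \right)} - 120386\right) \left(-13297 + m{\left(-663 \right)}\right) = \left(- \frac{127}{-49 - 404} - 120386\right) \left(-13297 + \left(1296 + 3 \left(-663\right)\right)\right) = \left(- \frac{127}{-453} - 120386\right) \left(-13297 + \left(1296 - 1989\right)\right) = \left(\left(-127\right) \left(- \frac{1}{453}\right) - 120386\right) \left(-13297 - 693\right) = \left(\frac{127}{453} - 120386\right) \left(-13990\right) = \left(- \frac{54534731}{453}\right) \left(-13990\right) = \frac{762940886690}{453}$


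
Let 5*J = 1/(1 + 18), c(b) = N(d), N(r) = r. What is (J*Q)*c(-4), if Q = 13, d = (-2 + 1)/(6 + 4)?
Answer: -13/950 ≈ -0.013684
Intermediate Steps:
d = -⅒ (d = -1/10 = -1*⅒ = -⅒ ≈ -0.10000)
c(b) = -⅒
J = 1/95 (J = 1/(5*(1 + 18)) = (⅕)/19 = (⅕)*(1/19) = 1/95 ≈ 0.010526)
(J*Q)*c(-4) = ((1/95)*13)*(-⅒) = (13/95)*(-⅒) = -13/950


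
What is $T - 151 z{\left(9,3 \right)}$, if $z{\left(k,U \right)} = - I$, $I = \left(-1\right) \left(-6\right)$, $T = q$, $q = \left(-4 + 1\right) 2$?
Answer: $900$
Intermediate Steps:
$q = -6$ ($q = \left(-3\right) 2 = -6$)
$T = -6$
$I = 6$
$z{\left(k,U \right)} = -6$ ($z{\left(k,U \right)} = \left(-1\right) 6 = -6$)
$T - 151 z{\left(9,3 \right)} = -6 - -906 = -6 + 906 = 900$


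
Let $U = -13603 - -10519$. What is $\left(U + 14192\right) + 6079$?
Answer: $17187$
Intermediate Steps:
$U = -3084$ ($U = -13603 + 10519 = -3084$)
$\left(U + 14192\right) + 6079 = \left(-3084 + 14192\right) + 6079 = 11108 + 6079 = 17187$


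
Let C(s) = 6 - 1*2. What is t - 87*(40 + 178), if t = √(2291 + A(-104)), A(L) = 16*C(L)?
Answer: -18966 + √2355 ≈ -18917.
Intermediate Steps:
C(s) = 4 (C(s) = 6 - 2 = 4)
A(L) = 64 (A(L) = 16*4 = 64)
t = √2355 (t = √(2291 + 64) = √2355 ≈ 48.528)
t - 87*(40 + 178) = √2355 - 87*(40 + 178) = √2355 - 87*218 = √2355 - 1*18966 = √2355 - 18966 = -18966 + √2355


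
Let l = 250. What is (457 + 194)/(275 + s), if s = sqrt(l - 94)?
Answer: 179025/75469 - 1302*sqrt(39)/75469 ≈ 2.2644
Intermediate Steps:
s = 2*sqrt(39) (s = sqrt(250 - 94) = sqrt(156) = 2*sqrt(39) ≈ 12.490)
(457 + 194)/(275 + s) = (457 + 194)/(275 + 2*sqrt(39)) = 651/(275 + 2*sqrt(39))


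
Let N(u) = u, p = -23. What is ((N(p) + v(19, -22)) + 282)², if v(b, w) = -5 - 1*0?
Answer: 64516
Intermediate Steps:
v(b, w) = -5 (v(b, w) = -5 + 0 = -5)
((N(p) + v(19, -22)) + 282)² = ((-23 - 5) + 282)² = (-28 + 282)² = 254² = 64516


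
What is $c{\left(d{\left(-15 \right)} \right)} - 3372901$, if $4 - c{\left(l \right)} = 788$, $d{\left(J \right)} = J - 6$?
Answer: $-3373685$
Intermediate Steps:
$d{\left(J \right)} = -6 + J$
$c{\left(l \right)} = -784$ ($c{\left(l \right)} = 4 - 788 = -784$)
$c{\left(d{\left(-15 \right)} \right)} - 3372901 = -784 - 3372901 = -3373685$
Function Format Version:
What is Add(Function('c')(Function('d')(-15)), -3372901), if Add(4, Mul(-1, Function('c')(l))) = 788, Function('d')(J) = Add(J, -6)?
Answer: -3373685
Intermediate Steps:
Function('d')(J) = Add(-6, J)
Function('c')(l) = -784 (Function('c')(l) = Add(4, Mul(-1, 788)) = Add(4, -788) = -784)
Add(Function('c')(Function('d')(-15)), -3372901) = Add(-784, -3372901) = -3373685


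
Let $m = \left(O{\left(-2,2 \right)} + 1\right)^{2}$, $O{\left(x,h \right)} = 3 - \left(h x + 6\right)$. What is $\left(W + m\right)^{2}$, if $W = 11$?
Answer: $225$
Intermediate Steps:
$O{\left(x,h \right)} = -3 - h x$ ($O{\left(x,h \right)} = 3 - \left(6 + h x\right) = -3 - h x$)
$m = 4$ ($m = \left(\left(-3 - 2 \left(-2\right)\right) + 1\right)^{2} = \left(\left(-3 + 4\right) + 1\right)^{2} = \left(1 + 1\right)^{2} = 2^{2} = 4$)
$\left(W + m\right)^{2} = \left(11 + 4\right)^{2} = 15^{2} = 225$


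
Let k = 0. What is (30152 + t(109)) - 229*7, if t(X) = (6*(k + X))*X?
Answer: 99835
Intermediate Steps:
t(X) = 6*X**2 (t(X) = (6*(0 + X))*X = (6*X)*X = 6*X**2)
(30152 + t(109)) - 229*7 = (30152 + 6*109**2) - 229*7 = (30152 + 6*11881) - 1603 = (30152 + 71286) - 1603 = 101438 - 1603 = 99835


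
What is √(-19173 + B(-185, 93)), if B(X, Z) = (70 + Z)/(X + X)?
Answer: I*√2624844010/370 ≈ 138.47*I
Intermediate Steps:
B(X, Z) = (70 + Z)/(2*X) (B(X, Z) = (70 + Z)/((2*X)) = (70 + Z)*(1/(2*X)) = (70 + Z)/(2*X))
√(-19173 + B(-185, 93)) = √(-19173 + (½)*(70 + 93)/(-185)) = √(-19173 + (½)*(-1/185)*163) = √(-19173 - 163/370) = √(-7094173/370) = I*√2624844010/370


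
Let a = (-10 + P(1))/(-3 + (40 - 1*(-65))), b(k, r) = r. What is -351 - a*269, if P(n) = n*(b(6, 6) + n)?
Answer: -11665/34 ≈ -343.09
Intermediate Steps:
P(n) = n*(6 + n)
a = -1/34 (a = (-10 + 1*(6 + 1))/(-3 + (40 - 1*(-65))) = (-10 + 1*7)/(-3 + (40 + 65)) = (-10 + 7)/(-3 + 105) = -3/102 = -3*1/102 = -1/34 ≈ -0.029412)
-351 - a*269 = -351 - 1*(-1/34)*269 = -351 + (1/34)*269 = -351 + 269/34 = -11665/34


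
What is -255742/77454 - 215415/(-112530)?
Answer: -403129795/290529954 ≈ -1.3876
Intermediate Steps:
-255742/77454 - 215415/(-112530) = -255742*1/77454 - 215415*(-1/112530) = -127871/38727 + 14361/7502 = -403129795/290529954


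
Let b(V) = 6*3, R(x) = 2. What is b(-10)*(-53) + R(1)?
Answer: -952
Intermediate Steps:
b(V) = 18
b(-10)*(-53) + R(1) = 18*(-53) + 2 = -954 + 2 = -952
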